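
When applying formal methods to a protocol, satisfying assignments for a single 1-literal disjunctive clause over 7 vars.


Step 1: Total=2^7=128
Step 2: Unsat when all 1 false: 2^6=64
Step 3: Sat=128-64=64

64


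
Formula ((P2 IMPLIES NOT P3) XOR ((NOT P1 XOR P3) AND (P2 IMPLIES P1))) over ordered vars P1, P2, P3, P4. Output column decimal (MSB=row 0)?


Formula: ((P2 IMPLIES NOT P3) XOR ((NOT P1 XOR P3) AND (P2 IMPLIES P1))) over P1, P2, P3, P4 (16 rows)
Evaluate each row (bits = P1,P2,P3,P4, MSB first):
  row 0 [0000]: ((0 IMPLIES NOT 0) XOR ((NOT 0 XOR 0) AND (0 IMPLIES 0))) -> 0
  row 1 [0001]: ((0 IMPLIES NOT 0) XOR ((NOT 0 XOR 0) AND (0 IMPLIES 0))) -> 0
  row 2 [0010]: ((0 IMPLIES NOT 1) XOR ((NOT 0 XOR 1) AND (0 IMPLIES 0))) -> 1
  row 3 [0011]: ((0 IMPLIES NOT 1) XOR ((NOT 0 XOR 1) AND (0 IMPLIES 0))) -> 1
  row 4 [0100]: ((1 IMPLIES NOT 0) XOR ((NOT 0 XOR 0) AND (1 IMPLIES 0))) -> 1
  row 5 [0101]: ((1 IMPLIES NOT 0) XOR ((NOT 0 XOR 0) AND (1 IMPLIES 0))) -> 1
  row 6 [0110]: ((1 IMPLIES NOT 1) XOR ((NOT 0 XOR 1) AND (1 IMPLIES 0))) -> 0
  row 7 [0111]: ((1 IMPLIES NOT 1) XOR ((NOT 0 XOR 1) AND (1 IMPLIES 0))) -> 0
  row 8 [1000]: ((0 IMPLIES NOT 0) XOR ((NOT 1 XOR 0) AND (0 IMPLIES 1))) -> 1
  row 9 [1001]: ((0 IMPLIES NOT 0) XOR ((NOT 1 XOR 0) AND (0 IMPLIES 1))) -> 1
  row 10 [1010]: ((0 IMPLIES NOT 1) XOR ((NOT 1 XOR 1) AND (0 IMPLIES 1))) -> 0
  row 11 [1011]: ((0 IMPLIES NOT 1) XOR ((NOT 1 XOR 1) AND (0 IMPLIES 1))) -> 0
  row 12 [1100]: ((1 IMPLIES NOT 0) XOR ((NOT 1 XOR 0) AND (1 IMPLIES 1))) -> 1
  row 13 [1101]: ((1 IMPLIES NOT 0) XOR ((NOT 1 XOR 0) AND (1 IMPLIES 1))) -> 1
  row 14 [1110]: ((1 IMPLIES NOT 1) XOR ((NOT 1 XOR 1) AND (1 IMPLIES 1))) -> 1
  row 15 [1111]: ((1 IMPLIES NOT 1) XOR ((NOT 1 XOR 1) AND (1 IMPLIES 1))) -> 1
Full result column, 4 rows per line (P1,P2 fixed per line; P3,P4 runs 00..11 left to right):
  rows 0-3 [P1,P2=00]: 0011  = hex 3
  rows 4-7 [P1,P2=01]: 1100  = hex C
  rows 8-11 [P1,P2=10]: 1100  = hex C
  rows 12-15 [P1,P2=11]: 1111  = hex F
Output column (row 0 .. row 15) = 0011110011001111
Output column grouped in 4s = 0011 1100 1100 1111 = 0x3CCF
Convert to decimal digit by digit (value = value*16 + digit):
  3 -> 3
  3*16 + 12 (C) = 60
  60*16 + 12 (C) = 972
  972*16 + 15 (F) = 15567
Decimal = 15567

15567


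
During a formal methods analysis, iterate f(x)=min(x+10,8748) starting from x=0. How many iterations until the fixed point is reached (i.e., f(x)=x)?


Step 1: x=0, cap=8748, increment=10
Step 2: x grows by 10 each step until capped at 8748; fixed point is x=8748
Step 3: iterations = ceil(8748/10) = 875

875


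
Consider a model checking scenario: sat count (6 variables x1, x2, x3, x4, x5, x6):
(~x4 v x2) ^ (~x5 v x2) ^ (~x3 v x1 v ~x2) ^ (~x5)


CNF with 4 clauses over 6 vars (64 assignments).
An assignment satisfies CNF iff every clause has >=1 true literal.
Check each row (bits = x1,x2,x3,x4,x5,x6; clause T/F shown):
  row 0 [000000]: clauses=TTTT -> 1
  row 1 [000001]: clauses=TTTT -> 1
  row 2 [000010]: clauses=TFTF -> 0
  row 3 [000011]: clauses=TFTF -> 0
  row 4 [000100]: clauses=FTTT -> 0
  (every remaining row is evaluated the same way; all 64 results are listed next)
Full result column, 8 rows per line (x1,x2,x3 fixed per line; x4,x5,x6 runs 000..111 left to right):
  rows 0-7 [x1,x2,x3=000]: 11000000  (ones: 2)
  rows 8-15 [x1,x2,x3=001]: 11000000  (ones: 2)
  rows 16-23 [x1,x2,x3=010]: 11001100  (ones: 4)
  rows 24-31 [x1,x2,x3=011]: 00000000  (ones: 0)
  rows 32-39 [x1,x2,x3=100]: 11000000  (ones: 2)
  rows 40-47 [x1,x2,x3=101]: 11000000  (ones: 2)
  rows 48-55 [x1,x2,x3=110]: 11001100  (ones: 4)
  rows 56-63 [x1,x2,x3=111]: 11001100  (ones: 4)
Satisfying assignments = 2+2+4+0+2+2+4+4 = 20

20


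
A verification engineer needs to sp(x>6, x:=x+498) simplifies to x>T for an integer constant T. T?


Formula: sp(P, x:=E) = exists old_x. (x = E[old_x/x]) AND P[old_x/x] (old_x is the value of x before the assignment; eliminate old_x by solving x = E[old_x/x] for old_x)
Step 1: Precondition P: x>6, i.e. old_x > 6
Step 2: Assignment gives x = old_x + 498, so old_x = x - 498
Step 3: Substitute into P: x - 498 > 6
Step 4: Simplify: x > 6+498 = 504

504


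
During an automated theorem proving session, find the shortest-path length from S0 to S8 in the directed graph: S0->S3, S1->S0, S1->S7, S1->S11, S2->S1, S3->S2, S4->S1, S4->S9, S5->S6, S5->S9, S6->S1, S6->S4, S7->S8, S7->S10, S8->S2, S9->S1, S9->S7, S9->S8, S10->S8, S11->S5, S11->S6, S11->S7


BFS layer-by-layer from S0:
  dist 0: {S0}
  dist 1: {S3}
  dist 2: {S2}
  dist 3: {S1}
  dist 4: {S7, S11}
  dist 5: {S5, S6, S8, S10}
  -> S8 reached at distance 5
Shortest path length = 5

5


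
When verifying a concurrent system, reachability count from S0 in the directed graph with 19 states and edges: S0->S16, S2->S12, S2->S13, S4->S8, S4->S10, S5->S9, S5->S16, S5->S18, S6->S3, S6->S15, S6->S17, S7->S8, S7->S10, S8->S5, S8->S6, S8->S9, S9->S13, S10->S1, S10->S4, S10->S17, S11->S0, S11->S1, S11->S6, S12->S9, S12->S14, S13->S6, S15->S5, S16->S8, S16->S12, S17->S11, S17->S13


BFS from S0:
  layer 0: {S0}
  layer 1: {S16}
  layer 2: {S8, S12}
  layer 3: {S5, S6, S9, S14}
  layer 4: {S3, S13, S15, S17, S18}
  layer 5: {S11}
  layer 6: {S1}
Reachable set: {S0, S1, S3, S5, S6, S8, S9, S11, S12, S13, S14, S15, S16, S17, S18}
Count = 15

15


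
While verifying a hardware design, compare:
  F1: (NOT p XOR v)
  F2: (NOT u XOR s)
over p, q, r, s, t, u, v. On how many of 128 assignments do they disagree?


F1 = (NOT p XOR v)
F2 = (NOT u XOR s)
Evaluate both on each of 128 rows (bits = p,q,r,s,t,u,v):
  row 0 [0000000]: F1=1 F2=1 -> 0
  row 1 [0000001]: F1=0 F2=1 (differ) -> 1
  row 2 [0000010]: F1=1 F2=0 (differ) -> 1
  row 3 [0000011]: F1=0 F2=0 -> 0
  row 4 [0000100]: F1=1 F2=1 -> 0
  (every remaining row is evaluated the same way; all 128 results are listed next)
Full result column, 8 rows per line (p,q,r,s fixed per line; t,u,v runs 000..111 left to right):
  rows 0-7 [p,q,r,s=0000]: 01100110  (ones: 4)
  rows 8-15 [p,q,r,s=0001]: 10011001  (ones: 4)
  rows 16-23 [p,q,r,s=0010]: 01100110  (ones: 4)
  rows 24-31 [p,q,r,s=0011]: 10011001  (ones: 4)
  rows 32-39 [p,q,r,s=0100]: 01100110  (ones: 4)
  rows 40-47 [p,q,r,s=0101]: 10011001  (ones: 4)
  rows 48-55 [p,q,r,s=0110]: 01100110  (ones: 4)
  rows 56-63 [p,q,r,s=0111]: 10011001  (ones: 4)
  rows 64-71 [p,q,r,s=1000]: 10011001  (ones: 4)
  rows 72-79 [p,q,r,s=1001]: 01100110  (ones: 4)
  rows 80-87 [p,q,r,s=1010]: 10011001  (ones: 4)
  rows 88-95 [p,q,r,s=1011]: 01100110  (ones: 4)
  rows 96-103 [p,q,r,s=1100]: 10011001  (ones: 4)
  rows 104-111 [p,q,r,s=1101]: 01100110  (ones: 4)
  rows 112-119 [p,q,r,s=1110]: 10011001  (ones: 4)
  rows 120-127 [p,q,r,s=1111]: 01100110  (ones: 4)
Disagreements = 4+4+4+4+4+4+4+4+4+4+4+4+4+4+4+4 = 64

64


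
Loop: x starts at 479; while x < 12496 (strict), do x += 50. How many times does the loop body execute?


Step 1: x goes from 479 toward 12496 by 50; the body runs while x<12496, so iterations = ceil((bound-start)/step)
Step 2: Distance=12017
Step 3: ceil(12017/50)=241

241


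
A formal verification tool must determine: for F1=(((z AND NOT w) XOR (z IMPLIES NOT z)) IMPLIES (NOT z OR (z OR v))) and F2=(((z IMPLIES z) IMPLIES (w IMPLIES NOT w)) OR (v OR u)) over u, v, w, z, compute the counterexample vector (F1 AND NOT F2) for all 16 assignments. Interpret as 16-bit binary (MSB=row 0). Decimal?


F1 = (((z AND NOT w) XOR (z IMPLIES NOT z)) IMPLIES (NOT z OR (z OR v)))
F2 = (((z IMPLIES z) IMPLIES (w IMPLIES NOT w)) OR (v OR u))
Counterexample to F1=>F2 is where F1=1 and F2=0.
Evaluate each row (bits = u,v,w,z, MSB first):
  row 0 [0000]: F1=1 F2=1 -> F1&~F2 -> 0
  row 1 [0001]: F1=1 F2=1 -> F1&~F2 -> 0
  row 2 [0010]: F1=1 F2=0 -> F1&~F2 -> 1
  row 3 [0011]: F1=1 F2=0 -> F1&~F2 -> 1
  row 4 [0100]: F1=1 F2=1 -> F1&~F2 -> 0
  row 5 [0101]: F1=1 F2=1 -> F1&~F2 -> 0
  row 6 [0110]: F1=1 F2=1 -> F1&~F2 -> 0
  row 7 [0111]: F1=1 F2=1 -> F1&~F2 -> 0
  row 8 [1000]: F1=1 F2=1 -> F1&~F2 -> 0
  row 9 [1001]: F1=1 F2=1 -> F1&~F2 -> 0
  row 10 [1010]: F1=1 F2=1 -> F1&~F2 -> 0
  row 11 [1011]: F1=1 F2=1 -> F1&~F2 -> 0
  row 12 [1100]: F1=1 F2=1 -> F1&~F2 -> 0
  row 13 [1101]: F1=1 F2=1 -> F1&~F2 -> 0
  row 14 [1110]: F1=1 F2=1 -> F1&~F2 -> 0
  row 15 [1111]: F1=1 F2=1 -> F1&~F2 -> 0
Full result column, 4 rows per line (u,v fixed per line; w,z runs 00..11 left to right):
  rows 0-3 [u,v=00]: 0011  = hex 3
  rows 4-7 [u,v=01]: 0000  = hex 0
  rows 8-11 [u,v=10]: 0000  = hex 0
  rows 12-15 [u,v=11]: 0000  = hex 0
Counterexample vector (row 0 .. row 15) = 0011000000000000
Output column grouped in 4s = 0011 0000 0000 0000 = 0x3000
Convert to decimal digit by digit (value = value*16 + digit):
  3 -> 3
  3*16 + 0 = 48
  48*16 + 0 = 768
  768*16 + 0 = 12288
Decimal = 12288

12288


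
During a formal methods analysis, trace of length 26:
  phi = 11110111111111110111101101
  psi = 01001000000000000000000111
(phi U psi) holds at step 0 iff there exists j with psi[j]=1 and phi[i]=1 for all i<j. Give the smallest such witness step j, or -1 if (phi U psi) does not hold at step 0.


(phi U psi) at 0: need smallest j with psi[j]=1 and phi[i]=1 for all i in [0,j).
Scan from step 0:
  step 0: phi=1, psi=0 -> continue
  step 1: psi=1 and phi held for [0,1) -> witness found
Witness step = 1

1


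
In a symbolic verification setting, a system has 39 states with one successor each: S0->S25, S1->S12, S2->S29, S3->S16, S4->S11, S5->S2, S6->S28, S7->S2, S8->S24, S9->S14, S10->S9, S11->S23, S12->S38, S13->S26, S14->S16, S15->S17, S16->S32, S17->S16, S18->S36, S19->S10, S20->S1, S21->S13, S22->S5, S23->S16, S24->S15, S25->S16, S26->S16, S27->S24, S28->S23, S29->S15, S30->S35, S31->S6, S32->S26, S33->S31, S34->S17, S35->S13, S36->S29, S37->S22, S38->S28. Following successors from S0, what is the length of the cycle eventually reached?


Trace from S0 until a state repeats:
  S0 -> S25 -> S16 -> S32 -> S26 -> S16
S16 first seen at step 2, revisited at step 5.
Cycle length = 5 - 2 = 3

3


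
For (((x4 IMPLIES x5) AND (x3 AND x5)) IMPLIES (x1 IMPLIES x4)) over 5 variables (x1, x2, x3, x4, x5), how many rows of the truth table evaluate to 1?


Formula: (((x4 IMPLIES x5) AND (x3 AND x5)) IMPLIES (x1 IMPLIES x4)) over 5 vars (32 rows)
Evaluate each row (x1, x2, x3, x4, x5 as bits, MSB first):
  row 0 [00000]: (((0 IMPLIES 0) AND (0 AND 0)) IMPLIES (0 IMPLIES 0)) -> 1
  row 1 [00001]: (((0 IMPLIES 1) AND (0 AND 1)) IMPLIES (0 IMPLIES 0)) -> 1
  row 2 [00010]: (((1 IMPLIES 0) AND (0 AND 0)) IMPLIES (0 IMPLIES 1)) -> 1
  row 3 [00011]: (((1 IMPLIES 1) AND (0 AND 1)) IMPLIES (0 IMPLIES 1)) -> 1
  row 4 [00100]: (((0 IMPLIES 0) AND (1 AND 0)) IMPLIES (0 IMPLIES 0)) -> 1
  row 5 [00101]: (((0 IMPLIES 1) AND (1 AND 1)) IMPLIES (0 IMPLIES 0)) -> 1
  row 6 [00110]: (((1 IMPLIES 0) AND (1 AND 0)) IMPLIES (0 IMPLIES 1)) -> 1
  row 7 [00111]: (((1 IMPLIES 1) AND (1 AND 1)) IMPLIES (0 IMPLIES 1)) -> 1
  row 8 [01000]: (((0 IMPLIES 0) AND (0 AND 0)) IMPLIES (0 IMPLIES 0)) -> 1
  row 9 [01001]: (((0 IMPLIES 1) AND (0 AND 1)) IMPLIES (0 IMPLIES 0)) -> 1
  row 10 [01010]: (((1 IMPLIES 0) AND (0 AND 0)) IMPLIES (0 IMPLIES 1)) -> 1
  row 11 [01011]: (((1 IMPLIES 1) AND (0 AND 1)) IMPLIES (0 IMPLIES 1)) -> 1
  row 12 [01100]: (((0 IMPLIES 0) AND (1 AND 0)) IMPLIES (0 IMPLIES 0)) -> 1
  row 13 [01101]: (((0 IMPLIES 1) AND (1 AND 1)) IMPLIES (0 IMPLIES 0)) -> 1
  row 14 [01110]: (((1 IMPLIES 0) AND (1 AND 0)) IMPLIES (0 IMPLIES 1)) -> 1
  row 15 [01111]: (((1 IMPLIES 1) AND (1 AND 1)) IMPLIES (0 IMPLIES 1)) -> 1
  row 16 [10000]: (((0 IMPLIES 0) AND (0 AND 0)) IMPLIES (1 IMPLIES 0)) -> 1
  row 17 [10001]: (((0 IMPLIES 1) AND (0 AND 1)) IMPLIES (1 IMPLIES 0)) -> 1
  row 18 [10010]: (((1 IMPLIES 0) AND (0 AND 0)) IMPLIES (1 IMPLIES 1)) -> 1
  row 19 [10011]: (((1 IMPLIES 1) AND (0 AND 1)) IMPLIES (1 IMPLIES 1)) -> 1
  row 20 [10100]: (((0 IMPLIES 0) AND (1 AND 0)) IMPLIES (1 IMPLIES 0)) -> 1
  row 21 [10101]: (((0 IMPLIES 1) AND (1 AND 1)) IMPLIES (1 IMPLIES 0)) -> 0
  row 22 [10110]: (((1 IMPLIES 0) AND (1 AND 0)) IMPLIES (1 IMPLIES 1)) -> 1
  row 23 [10111]: (((1 IMPLIES 1) AND (1 AND 1)) IMPLIES (1 IMPLIES 1)) -> 1
  row 24 [11000]: (((0 IMPLIES 0) AND (0 AND 0)) IMPLIES (1 IMPLIES 0)) -> 1
  row 25 [11001]: (((0 IMPLIES 1) AND (0 AND 1)) IMPLIES (1 IMPLIES 0)) -> 1
  row 26 [11010]: (((1 IMPLIES 0) AND (0 AND 0)) IMPLIES (1 IMPLIES 1)) -> 1
  row 27 [11011]: (((1 IMPLIES 1) AND (0 AND 1)) IMPLIES (1 IMPLIES 1)) -> 1
  row 28 [11100]: (((0 IMPLIES 0) AND (1 AND 0)) IMPLIES (1 IMPLIES 0)) -> 1
  row 29 [11101]: (((0 IMPLIES 1) AND (1 AND 1)) IMPLIES (1 IMPLIES 0)) -> 0
  row 30 [11110]: (((1 IMPLIES 0) AND (1 AND 0)) IMPLIES (1 IMPLIES 1)) -> 1
  row 31 [11111]: (((1 IMPLIES 1) AND (1 AND 1)) IMPLIES (1 IMPLIES 1)) -> 1
Full result column, 8 rows per line (x1,x2 fixed per line; x3,x4,x5 runs 000..111 left to right):
  rows 0-7 [x1,x2=00]: 11111111  (ones: 8)
  rows 8-15 [x1,x2=01]: 11111111  (ones: 8)
  rows 16-23 [x1,x2=10]: 11111011  (ones: 7)
  rows 24-31 [x1,x2=11]: 11111011  (ones: 7)
Count of 1-rows = 8+8+7+7 = 30

30


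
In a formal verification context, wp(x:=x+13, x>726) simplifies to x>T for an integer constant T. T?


Formula: wp(x:=E, P) = P[E/x] (substitute E for x in postcondition)
Step 1: Postcondition: x>726
Step 2: Substitute x+13 for x: x+13>726
Step 3: Solve for x: x > 726-13 = 713

713


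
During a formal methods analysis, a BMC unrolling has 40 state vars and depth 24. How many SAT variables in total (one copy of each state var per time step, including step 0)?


BMC unrolls to depth k, creating one copy of each state var for steps 0..k.
Step count = 24 + 1 = 25 (steps 0 through 24)
Vars per step = 40
Total = 40 * 25 = 1000

1000


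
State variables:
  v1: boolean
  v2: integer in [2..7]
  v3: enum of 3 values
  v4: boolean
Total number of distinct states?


State space = product of domain sizes of all variables.
Domain sizes:
  v1 (boolean): 2
  v2 (integer in [2..7]): 6
  v3 (enum of 3 values): 3
  v4 (boolean): 2
Product = 2 * 6 * 3 * 2 = 72

72


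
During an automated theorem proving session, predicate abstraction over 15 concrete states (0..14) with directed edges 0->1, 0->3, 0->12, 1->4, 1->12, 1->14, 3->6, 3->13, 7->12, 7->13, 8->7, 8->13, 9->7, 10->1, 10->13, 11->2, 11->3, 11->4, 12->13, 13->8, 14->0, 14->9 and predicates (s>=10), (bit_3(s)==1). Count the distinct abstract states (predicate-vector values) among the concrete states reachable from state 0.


BFS from 0:
Concrete reachable: {0, 1, 3, 4, 6, 7, 8, 9, 12, 13, 14}
Abstract via predicates (s>=10), (bit_3(s)==1):
  (0,0) <- {0, 1, 3, 4, 6, 7}
  (0,1) <- {8, 9}
  (1,1) <- {12, 13, 14}
Distinct abstract states = 3

3


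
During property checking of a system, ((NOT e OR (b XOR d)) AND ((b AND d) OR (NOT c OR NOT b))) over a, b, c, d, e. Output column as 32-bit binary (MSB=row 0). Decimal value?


Formula: ((NOT e OR (b XOR d)) AND ((b AND d) OR (NOT c OR NOT b))) over a, b, c, d, e (32 rows)
Evaluate each row (bits = a,b,c,d,e, MSB first):
  row 0 [00000]: ((NOT 0 OR (0 XOR 0)) AND ((0 AND 0) OR (NOT 0 OR NOT 0))) -> 1
  row 1 [00001]: ((NOT 1 OR (0 XOR 0)) AND ((0 AND 0) OR (NOT 0 OR NOT 0))) -> 0
  row 2 [00010]: ((NOT 0 OR (0 XOR 1)) AND ((0 AND 1) OR (NOT 0 OR NOT 0))) -> 1
  row 3 [00011]: ((NOT 1 OR (0 XOR 1)) AND ((0 AND 1) OR (NOT 0 OR NOT 0))) -> 1
  row 4 [00100]: ((NOT 0 OR (0 XOR 0)) AND ((0 AND 0) OR (NOT 1 OR NOT 0))) -> 1
  row 5 [00101]: ((NOT 1 OR (0 XOR 0)) AND ((0 AND 0) OR (NOT 1 OR NOT 0))) -> 0
  row 6 [00110]: ((NOT 0 OR (0 XOR 1)) AND ((0 AND 1) OR (NOT 1 OR NOT 0))) -> 1
  row 7 [00111]: ((NOT 1 OR (0 XOR 1)) AND ((0 AND 1) OR (NOT 1 OR NOT 0))) -> 1
  row 8 [01000]: ((NOT 0 OR (1 XOR 0)) AND ((1 AND 0) OR (NOT 0 OR NOT 1))) -> 1
  row 9 [01001]: ((NOT 1 OR (1 XOR 0)) AND ((1 AND 0) OR (NOT 0 OR NOT 1))) -> 1
  row 10 [01010]: ((NOT 0 OR (1 XOR 1)) AND ((1 AND 1) OR (NOT 0 OR NOT 1))) -> 1
  row 11 [01011]: ((NOT 1 OR (1 XOR 1)) AND ((1 AND 1) OR (NOT 0 OR NOT 1))) -> 0
  row 12 [01100]: ((NOT 0 OR (1 XOR 0)) AND ((1 AND 0) OR (NOT 1 OR NOT 1))) -> 0
  row 13 [01101]: ((NOT 1 OR (1 XOR 0)) AND ((1 AND 0) OR (NOT 1 OR NOT 1))) -> 0
  row 14 [01110]: ((NOT 0 OR (1 XOR 1)) AND ((1 AND 1) OR (NOT 1 OR NOT 1))) -> 1
  row 15 [01111]: ((NOT 1 OR (1 XOR 1)) AND ((1 AND 1) OR (NOT 1 OR NOT 1))) -> 0
  row 16 [10000]: ((NOT 0 OR (0 XOR 0)) AND ((0 AND 0) OR (NOT 0 OR NOT 0))) -> 1
  row 17 [10001]: ((NOT 1 OR (0 XOR 0)) AND ((0 AND 0) OR (NOT 0 OR NOT 0))) -> 0
  row 18 [10010]: ((NOT 0 OR (0 XOR 1)) AND ((0 AND 1) OR (NOT 0 OR NOT 0))) -> 1
  row 19 [10011]: ((NOT 1 OR (0 XOR 1)) AND ((0 AND 1) OR (NOT 0 OR NOT 0))) -> 1
  row 20 [10100]: ((NOT 0 OR (0 XOR 0)) AND ((0 AND 0) OR (NOT 1 OR NOT 0))) -> 1
  row 21 [10101]: ((NOT 1 OR (0 XOR 0)) AND ((0 AND 0) OR (NOT 1 OR NOT 0))) -> 0
  row 22 [10110]: ((NOT 0 OR (0 XOR 1)) AND ((0 AND 1) OR (NOT 1 OR NOT 0))) -> 1
  row 23 [10111]: ((NOT 1 OR (0 XOR 1)) AND ((0 AND 1) OR (NOT 1 OR NOT 0))) -> 1
  row 24 [11000]: ((NOT 0 OR (1 XOR 0)) AND ((1 AND 0) OR (NOT 0 OR NOT 1))) -> 1
  row 25 [11001]: ((NOT 1 OR (1 XOR 0)) AND ((1 AND 0) OR (NOT 0 OR NOT 1))) -> 1
  row 26 [11010]: ((NOT 0 OR (1 XOR 1)) AND ((1 AND 1) OR (NOT 0 OR NOT 1))) -> 1
  row 27 [11011]: ((NOT 1 OR (1 XOR 1)) AND ((1 AND 1) OR (NOT 0 OR NOT 1))) -> 0
  row 28 [11100]: ((NOT 0 OR (1 XOR 0)) AND ((1 AND 0) OR (NOT 1 OR NOT 1))) -> 0
  row 29 [11101]: ((NOT 1 OR (1 XOR 0)) AND ((1 AND 0) OR (NOT 1 OR NOT 1))) -> 0
  row 30 [11110]: ((NOT 0 OR (1 XOR 1)) AND ((1 AND 1) OR (NOT 1 OR NOT 1))) -> 1
  row 31 [11111]: ((NOT 1 OR (1 XOR 1)) AND ((1 AND 1) OR (NOT 1 OR NOT 1))) -> 0
Full result column, 4 rows per line (a,b,c fixed per line; d,e runs 00..11 left to right):
  rows 0-3 [a,b,c=000]: 1011  = hex B
  rows 4-7 [a,b,c=001]: 1011  = hex B
  rows 8-11 [a,b,c=010]: 1110  = hex E
  rows 12-15 [a,b,c=011]: 0010  = hex 2
  rows 16-19 [a,b,c=100]: 1011  = hex B
  rows 20-23 [a,b,c=101]: 1011  = hex B
  rows 24-27 [a,b,c=110]: 1110  = hex E
  rows 28-31 [a,b,c=111]: 0010  = hex 2
Output column (row 0 .. row 31) = 10111011111000101011101111100010
Output column grouped in 4s = 1011 1011 1110 0010 1011 1011 1110 0010 = 0xBBE2BBE2
Convert to decimal digit by digit (value = value*16 + digit):
  B -> 11
  11*16 + 11 (B) = 187
  187*16 + 14 (E) = 3006
  3006*16 + 2 = 48098
  48098*16 + 11 (B) = 769579
  769579*16 + 11 (B) = 12313275
  12313275*16 + 14 (E) = 197012414
  197012414*16 + 2 = 3152198626
Decimal = 3152198626

3152198626


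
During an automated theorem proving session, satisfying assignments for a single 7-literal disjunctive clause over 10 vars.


Step 1: Total=2^10=1024
Step 2: Unsat when all 7 false: 2^3=8
Step 3: Sat=1024-8=1016

1016


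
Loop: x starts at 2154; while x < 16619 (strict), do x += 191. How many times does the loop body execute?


Step 1: x goes from 2154 toward 16619 by 191; the body runs while x<16619, so iterations = ceil((bound-start)/step)
Step 2: Distance=14465
Step 3: ceil(14465/191)=76

76


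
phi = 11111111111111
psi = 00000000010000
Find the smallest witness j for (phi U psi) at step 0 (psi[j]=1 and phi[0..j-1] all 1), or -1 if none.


(phi U psi) at 0: need smallest j with psi[j]=1 and phi[i]=1 for all i in [0,j).
Scan from step 0:
  step 0: phi=1, psi=0 -> continue
  step 1: phi=1, psi=0 -> continue
  step 2: phi=1, psi=0 -> continue
  step 3: phi=1, psi=0 -> continue
  step 9: psi=1 and phi held for [0,9) -> witness found
Witness step = 9

9


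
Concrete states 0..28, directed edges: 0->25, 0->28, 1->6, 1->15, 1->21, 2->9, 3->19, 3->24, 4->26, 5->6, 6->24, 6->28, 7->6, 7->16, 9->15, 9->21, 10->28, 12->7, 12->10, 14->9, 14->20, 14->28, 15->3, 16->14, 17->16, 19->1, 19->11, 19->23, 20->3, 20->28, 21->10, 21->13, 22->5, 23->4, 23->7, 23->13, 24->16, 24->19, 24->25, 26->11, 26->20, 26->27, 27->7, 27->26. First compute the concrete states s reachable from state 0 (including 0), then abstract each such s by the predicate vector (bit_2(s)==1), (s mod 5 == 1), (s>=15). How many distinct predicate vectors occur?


BFS from 0:
Concrete reachable: {0, 25, 28}
Abstract via predicates (bit_2(s)==1), (s mod 5 == 1), (s>=15):
  (0,0,0) <- {0}
  (0,0,1) <- {25}
  (1,0,1) <- {28}
Distinct abstract states = 3

3


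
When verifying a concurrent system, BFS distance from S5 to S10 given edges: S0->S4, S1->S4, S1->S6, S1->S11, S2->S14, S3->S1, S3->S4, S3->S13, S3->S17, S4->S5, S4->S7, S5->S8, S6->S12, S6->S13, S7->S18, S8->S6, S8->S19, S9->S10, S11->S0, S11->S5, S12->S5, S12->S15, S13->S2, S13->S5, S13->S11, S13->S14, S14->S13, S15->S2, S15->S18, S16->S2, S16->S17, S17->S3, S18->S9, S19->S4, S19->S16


BFS layer-by-layer from S5:
  dist 0: {S5}
  dist 1: {S8}
  dist 2: {S6, S19}
  dist 3: {S4, S12, S13, S16}
  dist 4: {S2, S7, S11, S14, S15, S17}
  dist 5: {S0, S3, S18}
  dist 6: {S1, S9}
  dist 7: {S10}
  -> S10 reached at distance 7
Shortest path length = 7

7


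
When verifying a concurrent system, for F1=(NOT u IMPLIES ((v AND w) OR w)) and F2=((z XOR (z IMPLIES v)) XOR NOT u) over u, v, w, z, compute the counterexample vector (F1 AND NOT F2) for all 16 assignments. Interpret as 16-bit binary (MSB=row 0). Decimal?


F1 = (NOT u IMPLIES ((v AND w) OR w))
F2 = ((z XOR (z IMPLIES v)) XOR NOT u)
Counterexample to F1=>F2 is where F1=1 and F2=0.
Evaluate each row (bits = u,v,w,z, MSB first):
  row 0 [0000]: F1=0 F2=0 -> F1&~F2 -> 0
  row 1 [0001]: F1=0 F2=0 -> F1&~F2 -> 0
  row 2 [0010]: F1=1 F2=0 -> F1&~F2 -> 1
  row 3 [0011]: F1=1 F2=0 -> F1&~F2 -> 1
  row 4 [0100]: F1=0 F2=0 -> F1&~F2 -> 0
  row 5 [0101]: F1=0 F2=1 -> F1&~F2 -> 0
  row 6 [0110]: F1=1 F2=0 -> F1&~F2 -> 1
  row 7 [0111]: F1=1 F2=1 -> F1&~F2 -> 0
  row 8 [1000]: F1=1 F2=1 -> F1&~F2 -> 0
  row 9 [1001]: F1=1 F2=1 -> F1&~F2 -> 0
  row 10 [1010]: F1=1 F2=1 -> F1&~F2 -> 0
  row 11 [1011]: F1=1 F2=1 -> F1&~F2 -> 0
  row 12 [1100]: F1=1 F2=1 -> F1&~F2 -> 0
  row 13 [1101]: F1=1 F2=0 -> F1&~F2 -> 1
  row 14 [1110]: F1=1 F2=1 -> F1&~F2 -> 0
  row 15 [1111]: F1=1 F2=0 -> F1&~F2 -> 1
Full result column, 4 rows per line (u,v fixed per line; w,z runs 00..11 left to right):
  rows 0-3 [u,v=00]: 0011  = hex 3
  rows 4-7 [u,v=01]: 0010  = hex 2
  rows 8-11 [u,v=10]: 0000  = hex 0
  rows 12-15 [u,v=11]: 0101  = hex 5
Counterexample vector (row 0 .. row 15) = 0011001000000101
Output column grouped in 4s = 0011 0010 0000 0101 = 0x3205
Convert to decimal digit by digit (value = value*16 + digit):
  3 -> 3
  3*16 + 2 = 50
  50*16 + 0 = 800
  800*16 + 5 = 12805
Decimal = 12805

12805


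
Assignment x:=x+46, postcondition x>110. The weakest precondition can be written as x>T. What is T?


Formula: wp(x:=E, P) = P[E/x] (substitute E for x in postcondition)
Step 1: Postcondition: x>110
Step 2: Substitute x+46 for x: x+46>110
Step 3: Solve for x: x > 110-46 = 64

64


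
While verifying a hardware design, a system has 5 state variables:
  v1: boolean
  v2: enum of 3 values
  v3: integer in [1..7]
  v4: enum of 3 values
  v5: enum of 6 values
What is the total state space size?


State space = product of domain sizes of all variables.
Domain sizes:
  v1 (boolean): 2
  v2 (enum of 3 values): 3
  v3 (integer in [1..7]): 7
  v4 (enum of 3 values): 3
  v5 (enum of 6 values): 6
Product = 2 * 3 * 7 * 3 * 6 = 756

756


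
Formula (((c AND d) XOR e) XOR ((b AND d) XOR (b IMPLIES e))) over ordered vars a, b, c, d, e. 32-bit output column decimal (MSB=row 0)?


Formula: (((c AND d) XOR e) XOR ((b AND d) XOR (b IMPLIES e))) over a, b, c, d, e (32 rows)
Evaluate each row (bits = a,b,c,d,e, MSB first):
  row 0 [00000]: (((0 AND 0) XOR 0) XOR ((0 AND 0) XOR (0 IMPLIES 0))) -> 1
  row 1 [00001]: (((0 AND 0) XOR 1) XOR ((0 AND 0) XOR (0 IMPLIES 1))) -> 0
  row 2 [00010]: (((0 AND 1) XOR 0) XOR ((0 AND 1) XOR (0 IMPLIES 0))) -> 1
  row 3 [00011]: (((0 AND 1) XOR 1) XOR ((0 AND 1) XOR (0 IMPLIES 1))) -> 0
  row 4 [00100]: (((1 AND 0) XOR 0) XOR ((0 AND 0) XOR (0 IMPLIES 0))) -> 1
  row 5 [00101]: (((1 AND 0) XOR 1) XOR ((0 AND 0) XOR (0 IMPLIES 1))) -> 0
  row 6 [00110]: (((1 AND 1) XOR 0) XOR ((0 AND 1) XOR (0 IMPLIES 0))) -> 0
  row 7 [00111]: (((1 AND 1) XOR 1) XOR ((0 AND 1) XOR (0 IMPLIES 1))) -> 1
  row 8 [01000]: (((0 AND 0) XOR 0) XOR ((1 AND 0) XOR (1 IMPLIES 0))) -> 0
  row 9 [01001]: (((0 AND 0) XOR 1) XOR ((1 AND 0) XOR (1 IMPLIES 1))) -> 0
  row 10 [01010]: (((0 AND 1) XOR 0) XOR ((1 AND 1) XOR (1 IMPLIES 0))) -> 1
  row 11 [01011]: (((0 AND 1) XOR 1) XOR ((1 AND 1) XOR (1 IMPLIES 1))) -> 1
  row 12 [01100]: (((1 AND 0) XOR 0) XOR ((1 AND 0) XOR (1 IMPLIES 0))) -> 0
  row 13 [01101]: (((1 AND 0) XOR 1) XOR ((1 AND 0) XOR (1 IMPLIES 1))) -> 0
  row 14 [01110]: (((1 AND 1) XOR 0) XOR ((1 AND 1) XOR (1 IMPLIES 0))) -> 0
  row 15 [01111]: (((1 AND 1) XOR 1) XOR ((1 AND 1) XOR (1 IMPLIES 1))) -> 0
  row 16 [10000]: (((0 AND 0) XOR 0) XOR ((0 AND 0) XOR (0 IMPLIES 0))) -> 1
  row 17 [10001]: (((0 AND 0) XOR 1) XOR ((0 AND 0) XOR (0 IMPLIES 1))) -> 0
  row 18 [10010]: (((0 AND 1) XOR 0) XOR ((0 AND 1) XOR (0 IMPLIES 0))) -> 1
  row 19 [10011]: (((0 AND 1) XOR 1) XOR ((0 AND 1) XOR (0 IMPLIES 1))) -> 0
  row 20 [10100]: (((1 AND 0) XOR 0) XOR ((0 AND 0) XOR (0 IMPLIES 0))) -> 1
  row 21 [10101]: (((1 AND 0) XOR 1) XOR ((0 AND 0) XOR (0 IMPLIES 1))) -> 0
  row 22 [10110]: (((1 AND 1) XOR 0) XOR ((0 AND 1) XOR (0 IMPLIES 0))) -> 0
  row 23 [10111]: (((1 AND 1) XOR 1) XOR ((0 AND 1) XOR (0 IMPLIES 1))) -> 1
  row 24 [11000]: (((0 AND 0) XOR 0) XOR ((1 AND 0) XOR (1 IMPLIES 0))) -> 0
  row 25 [11001]: (((0 AND 0) XOR 1) XOR ((1 AND 0) XOR (1 IMPLIES 1))) -> 0
  row 26 [11010]: (((0 AND 1) XOR 0) XOR ((1 AND 1) XOR (1 IMPLIES 0))) -> 1
  row 27 [11011]: (((0 AND 1) XOR 1) XOR ((1 AND 1) XOR (1 IMPLIES 1))) -> 1
  row 28 [11100]: (((1 AND 0) XOR 0) XOR ((1 AND 0) XOR (1 IMPLIES 0))) -> 0
  row 29 [11101]: (((1 AND 0) XOR 1) XOR ((1 AND 0) XOR (1 IMPLIES 1))) -> 0
  row 30 [11110]: (((1 AND 1) XOR 0) XOR ((1 AND 1) XOR (1 IMPLIES 0))) -> 0
  row 31 [11111]: (((1 AND 1) XOR 1) XOR ((1 AND 1) XOR (1 IMPLIES 1))) -> 0
Full result column, 4 rows per line (a,b,c fixed per line; d,e runs 00..11 left to right):
  rows 0-3 [a,b,c=000]: 1010  = hex A
  rows 4-7 [a,b,c=001]: 1001  = hex 9
  rows 8-11 [a,b,c=010]: 0011  = hex 3
  rows 12-15 [a,b,c=011]: 0000  = hex 0
  rows 16-19 [a,b,c=100]: 1010  = hex A
  rows 20-23 [a,b,c=101]: 1001  = hex 9
  rows 24-27 [a,b,c=110]: 0011  = hex 3
  rows 28-31 [a,b,c=111]: 0000  = hex 0
Output column (row 0 .. row 31) = 10101001001100001010100100110000
Output column grouped in 4s = 1010 1001 0011 0000 1010 1001 0011 0000 = 0xA930A930
Convert to decimal digit by digit (value = value*16 + digit):
  A -> 10
  10*16 + 9 = 169
  169*16 + 3 = 2707
  2707*16 + 0 = 43312
  43312*16 + 10 (A) = 693002
  693002*16 + 9 = 11088041
  11088041*16 + 3 = 177408659
  177408659*16 + 0 = 2838538544
Decimal = 2838538544

2838538544


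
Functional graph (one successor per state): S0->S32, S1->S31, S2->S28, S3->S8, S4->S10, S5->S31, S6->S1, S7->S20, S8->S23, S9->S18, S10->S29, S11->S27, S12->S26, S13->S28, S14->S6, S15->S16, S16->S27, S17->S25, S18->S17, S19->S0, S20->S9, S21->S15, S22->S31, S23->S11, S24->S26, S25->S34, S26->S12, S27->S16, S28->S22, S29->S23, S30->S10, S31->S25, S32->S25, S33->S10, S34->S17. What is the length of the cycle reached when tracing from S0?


Trace from S0 until a state repeats:
  S0 -> S32 -> S25 -> S34 -> S17 -> S25
S25 first seen at step 2, revisited at step 5.
Cycle length = 5 - 2 = 3

3


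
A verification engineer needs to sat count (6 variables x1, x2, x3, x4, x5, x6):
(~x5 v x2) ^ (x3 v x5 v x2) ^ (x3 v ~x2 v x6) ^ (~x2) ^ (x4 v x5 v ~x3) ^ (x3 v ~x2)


CNF with 6 clauses over 6 vars (64 assignments).
An assignment satisfies CNF iff every clause has >=1 true literal.
Check each row (bits = x1,x2,x3,x4,x5,x6; clause T/F shown):
  row 0 [000000]: clauses=TFTTTT -> 0
  row 1 [000001]: clauses=TFTTTT -> 0
  row 2 [000010]: clauses=FTTTTT -> 0
  row 3 [000011]: clauses=FTTTTT -> 0
  row 4 [000100]: clauses=TFTTTT -> 0
  (every remaining row is evaluated the same way; all 64 results are listed next)
Full result column, 8 rows per line (x1,x2,x3 fixed per line; x4,x5,x6 runs 000..111 left to right):
  rows 0-7 [x1,x2,x3=000]: 00000000  (ones: 0)
  rows 8-15 [x1,x2,x3=001]: 00001100  (ones: 2)
  rows 16-23 [x1,x2,x3=010]: 00000000  (ones: 0)
  rows 24-31 [x1,x2,x3=011]: 00000000  (ones: 0)
  rows 32-39 [x1,x2,x3=100]: 00000000  (ones: 0)
  rows 40-47 [x1,x2,x3=101]: 00001100  (ones: 2)
  rows 48-55 [x1,x2,x3=110]: 00000000  (ones: 0)
  rows 56-63 [x1,x2,x3=111]: 00000000  (ones: 0)
Satisfying assignments = 0+2+0+0+0+2+0+0 = 4

4


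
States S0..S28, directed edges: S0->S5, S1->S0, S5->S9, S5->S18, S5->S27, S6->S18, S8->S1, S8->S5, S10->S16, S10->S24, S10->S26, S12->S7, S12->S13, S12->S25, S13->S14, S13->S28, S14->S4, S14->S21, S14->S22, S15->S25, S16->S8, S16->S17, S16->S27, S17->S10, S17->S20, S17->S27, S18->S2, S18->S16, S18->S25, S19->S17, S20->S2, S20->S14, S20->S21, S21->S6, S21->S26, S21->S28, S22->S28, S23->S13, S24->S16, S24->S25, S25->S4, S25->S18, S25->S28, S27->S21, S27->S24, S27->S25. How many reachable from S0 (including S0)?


BFS from S0:
  layer 0: {S0}
  layer 1: {S5}
  layer 2: {S9, S18, S27}
  layer 3: {S2, S16, S21, S24, S25}
  layer 4: {S4, S6, S8, S17, S26, S28}
  layer 5: {S1, S10, S20}
  layer 6: {S14}
  layer 7: {S22}
Reachable set: {S0, S1, S2, S4, S5, S6, S8, S9, S10, S14, S16, S17, S18, S20, S21, S22, S24, S25, S26, S27, S28}
Count = 21

21


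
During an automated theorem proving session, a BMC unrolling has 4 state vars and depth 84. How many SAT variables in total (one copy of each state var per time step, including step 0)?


BMC unrolls to depth k, creating one copy of each state var for steps 0..k.
Step count = 84 + 1 = 85 (steps 0 through 84)
Vars per step = 4
Total = 4 * 85 = 340

340


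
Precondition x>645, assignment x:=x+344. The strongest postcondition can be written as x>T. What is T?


Formula: sp(P, x:=E) = exists old_x. (x = E[old_x/x]) AND P[old_x/x] (old_x is the value of x before the assignment; eliminate old_x by solving x = E[old_x/x] for old_x)
Step 1: Precondition P: x>645, i.e. old_x > 645
Step 2: Assignment gives x = old_x + 344, so old_x = x - 344
Step 3: Substitute into P: x - 344 > 645
Step 4: Simplify: x > 645+344 = 989

989


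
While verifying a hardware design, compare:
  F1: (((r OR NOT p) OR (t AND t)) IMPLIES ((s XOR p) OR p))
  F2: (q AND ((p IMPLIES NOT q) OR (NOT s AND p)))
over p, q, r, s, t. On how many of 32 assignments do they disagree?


F1 = (((r OR NOT p) OR (t AND t)) IMPLIES ((s XOR p) OR p))
F2 = (q AND ((p IMPLIES NOT q) OR (NOT s AND p)))
Evaluate both on each of 32 rows (bits = p,q,r,s,t):
  row 0 [00000]: F1=0 F2=0 -> 0
  row 1 [00001]: F1=0 F2=0 -> 0
  row 2 [00010]: F1=1 F2=0 (differ) -> 1
  row 3 [00011]: F1=1 F2=0 (differ) -> 1
  row 4 [00100]: F1=0 F2=0 -> 0
  row 5 [00101]: F1=0 F2=0 -> 0
  row 6 [00110]: F1=1 F2=0 (differ) -> 1
  row 7 [00111]: F1=1 F2=0 (differ) -> 1
  row 8 [01000]: F1=0 F2=1 (differ) -> 1
  row 9 [01001]: F1=0 F2=1 (differ) -> 1
  row 10 [01010]: F1=1 F2=1 -> 0
  row 11 [01011]: F1=1 F2=1 -> 0
  row 12 [01100]: F1=0 F2=1 (differ) -> 1
  row 13 [01101]: F1=0 F2=1 (differ) -> 1
  row 14 [01110]: F1=1 F2=1 -> 0
  row 15 [01111]: F1=1 F2=1 -> 0
  row 16 [10000]: F1=1 F2=0 (differ) -> 1
  row 17 [10001]: F1=1 F2=0 (differ) -> 1
  row 18 [10010]: F1=1 F2=0 (differ) -> 1
  row 19 [10011]: F1=1 F2=0 (differ) -> 1
  row 20 [10100]: F1=1 F2=0 (differ) -> 1
  row 21 [10101]: F1=1 F2=0 (differ) -> 1
  row 22 [10110]: F1=1 F2=0 (differ) -> 1
  row 23 [10111]: F1=1 F2=0 (differ) -> 1
  row 24 [11000]: F1=1 F2=1 -> 0
  row 25 [11001]: F1=1 F2=1 -> 0
  row 26 [11010]: F1=1 F2=0 (differ) -> 1
  row 27 [11011]: F1=1 F2=0 (differ) -> 1
  row 28 [11100]: F1=1 F2=1 -> 0
  row 29 [11101]: F1=1 F2=1 -> 0
  row 30 [11110]: F1=1 F2=0 (differ) -> 1
  row 31 [11111]: F1=1 F2=0 (differ) -> 1
Full result column, 8 rows per line (p,q fixed per line; r,s,t runs 000..111 left to right):
  rows 0-7 [p,q=00]: 00110011  (ones: 4)
  rows 8-15 [p,q=01]: 11001100  (ones: 4)
  rows 16-23 [p,q=10]: 11111111  (ones: 8)
  rows 24-31 [p,q=11]: 00110011  (ones: 4)
Disagreements = 4+4+8+4 = 20

20


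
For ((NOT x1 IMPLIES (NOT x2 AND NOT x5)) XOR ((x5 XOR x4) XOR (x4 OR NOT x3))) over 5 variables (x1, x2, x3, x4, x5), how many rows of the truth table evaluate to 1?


Formula: ((NOT x1 IMPLIES (NOT x2 AND NOT x5)) XOR ((x5 XOR x4) XOR (x4 OR NOT x3))) over 5 vars (32 rows)
Evaluate each row (x1, x2, x3, x4, x5 as bits, MSB first):
  row 0 [00000]: ((NOT 0 IMPLIES (NOT 0 AND NOT 0)) XOR ((0 XOR 0) XOR (0 OR NOT 0))) -> 0
  row 1 [00001]: ((NOT 0 IMPLIES (NOT 0 AND NOT 1)) XOR ((1 XOR 0) XOR (0 OR NOT 0))) -> 0
  row 2 [00010]: ((NOT 0 IMPLIES (NOT 0 AND NOT 0)) XOR ((0 XOR 1) XOR (1 OR NOT 0))) -> 1
  row 3 [00011]: ((NOT 0 IMPLIES (NOT 0 AND NOT 1)) XOR ((1 XOR 1) XOR (1 OR NOT 0))) -> 1
  row 4 [00100]: ((NOT 0 IMPLIES (NOT 0 AND NOT 0)) XOR ((0 XOR 0) XOR (0 OR NOT 1))) -> 1
  row 5 [00101]: ((NOT 0 IMPLIES (NOT 0 AND NOT 1)) XOR ((1 XOR 0) XOR (0 OR NOT 1))) -> 1
  row 6 [00110]: ((NOT 0 IMPLIES (NOT 0 AND NOT 0)) XOR ((0 XOR 1) XOR (1 OR NOT 1))) -> 1
  row 7 [00111]: ((NOT 0 IMPLIES (NOT 0 AND NOT 1)) XOR ((1 XOR 1) XOR (1 OR NOT 1))) -> 1
  row 8 [01000]: ((NOT 0 IMPLIES (NOT 1 AND NOT 0)) XOR ((0 XOR 0) XOR (0 OR NOT 0))) -> 1
  row 9 [01001]: ((NOT 0 IMPLIES (NOT 1 AND NOT 1)) XOR ((1 XOR 0) XOR (0 OR NOT 0))) -> 0
  row 10 [01010]: ((NOT 0 IMPLIES (NOT 1 AND NOT 0)) XOR ((0 XOR 1) XOR (1 OR NOT 0))) -> 0
  row 11 [01011]: ((NOT 0 IMPLIES (NOT 1 AND NOT 1)) XOR ((1 XOR 1) XOR (1 OR NOT 0))) -> 1
  row 12 [01100]: ((NOT 0 IMPLIES (NOT 1 AND NOT 0)) XOR ((0 XOR 0) XOR (0 OR NOT 1))) -> 0
  row 13 [01101]: ((NOT 0 IMPLIES (NOT 1 AND NOT 1)) XOR ((1 XOR 0) XOR (0 OR NOT 1))) -> 1
  row 14 [01110]: ((NOT 0 IMPLIES (NOT 1 AND NOT 0)) XOR ((0 XOR 1) XOR (1 OR NOT 1))) -> 0
  row 15 [01111]: ((NOT 0 IMPLIES (NOT 1 AND NOT 1)) XOR ((1 XOR 1) XOR (1 OR NOT 1))) -> 1
  row 16 [10000]: ((NOT 1 IMPLIES (NOT 0 AND NOT 0)) XOR ((0 XOR 0) XOR (0 OR NOT 0))) -> 0
  row 17 [10001]: ((NOT 1 IMPLIES (NOT 0 AND NOT 1)) XOR ((1 XOR 0) XOR (0 OR NOT 0))) -> 1
  row 18 [10010]: ((NOT 1 IMPLIES (NOT 0 AND NOT 0)) XOR ((0 XOR 1) XOR (1 OR NOT 0))) -> 1
  row 19 [10011]: ((NOT 1 IMPLIES (NOT 0 AND NOT 1)) XOR ((1 XOR 1) XOR (1 OR NOT 0))) -> 0
  row 20 [10100]: ((NOT 1 IMPLIES (NOT 0 AND NOT 0)) XOR ((0 XOR 0) XOR (0 OR NOT 1))) -> 1
  row 21 [10101]: ((NOT 1 IMPLIES (NOT 0 AND NOT 1)) XOR ((1 XOR 0) XOR (0 OR NOT 1))) -> 0
  row 22 [10110]: ((NOT 1 IMPLIES (NOT 0 AND NOT 0)) XOR ((0 XOR 1) XOR (1 OR NOT 1))) -> 1
  row 23 [10111]: ((NOT 1 IMPLIES (NOT 0 AND NOT 1)) XOR ((1 XOR 1) XOR (1 OR NOT 1))) -> 0
  row 24 [11000]: ((NOT 1 IMPLIES (NOT 1 AND NOT 0)) XOR ((0 XOR 0) XOR (0 OR NOT 0))) -> 0
  row 25 [11001]: ((NOT 1 IMPLIES (NOT 1 AND NOT 1)) XOR ((1 XOR 0) XOR (0 OR NOT 0))) -> 1
  row 26 [11010]: ((NOT 1 IMPLIES (NOT 1 AND NOT 0)) XOR ((0 XOR 1) XOR (1 OR NOT 0))) -> 1
  row 27 [11011]: ((NOT 1 IMPLIES (NOT 1 AND NOT 1)) XOR ((1 XOR 1) XOR (1 OR NOT 0))) -> 0
  row 28 [11100]: ((NOT 1 IMPLIES (NOT 1 AND NOT 0)) XOR ((0 XOR 0) XOR (0 OR NOT 1))) -> 1
  row 29 [11101]: ((NOT 1 IMPLIES (NOT 1 AND NOT 1)) XOR ((1 XOR 0) XOR (0 OR NOT 1))) -> 0
  row 30 [11110]: ((NOT 1 IMPLIES (NOT 1 AND NOT 0)) XOR ((0 XOR 1) XOR (1 OR NOT 1))) -> 1
  row 31 [11111]: ((NOT 1 IMPLIES (NOT 1 AND NOT 1)) XOR ((1 XOR 1) XOR (1 OR NOT 1))) -> 0
Full result column, 8 rows per line (x1,x2 fixed per line; x3,x4,x5 runs 000..111 left to right):
  rows 0-7 [x1,x2=00]: 00111111  (ones: 6)
  rows 8-15 [x1,x2=01]: 10010101  (ones: 4)
  rows 16-23 [x1,x2=10]: 01101010  (ones: 4)
  rows 24-31 [x1,x2=11]: 01101010  (ones: 4)
Count of 1-rows = 6+4+4+4 = 18

18


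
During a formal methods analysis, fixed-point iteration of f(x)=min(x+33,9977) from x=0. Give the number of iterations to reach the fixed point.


Step 1: x=0, cap=9977, increment=33
Step 2: x grows by 33 each step until capped at 9977; fixed point is x=9977
Step 3: iterations = ceil(9977/33) = 303

303


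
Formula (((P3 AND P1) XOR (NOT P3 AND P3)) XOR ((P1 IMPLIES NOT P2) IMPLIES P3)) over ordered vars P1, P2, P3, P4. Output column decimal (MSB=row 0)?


Formula: (((P3 AND P1) XOR (NOT P3 AND P3)) XOR ((P1 IMPLIES NOT P2) IMPLIES P3)) over P1, P2, P3, P4 (16 rows)
Evaluate each row (bits = P1,P2,P3,P4, MSB first):
  row 0 [0000]: (((0 AND 0) XOR (NOT 0 AND 0)) XOR ((0 IMPLIES NOT 0) IMPLIES 0)) -> 0
  row 1 [0001]: (((0 AND 0) XOR (NOT 0 AND 0)) XOR ((0 IMPLIES NOT 0) IMPLIES 0)) -> 0
  row 2 [0010]: (((1 AND 0) XOR (NOT 1 AND 1)) XOR ((0 IMPLIES NOT 0) IMPLIES 1)) -> 1
  row 3 [0011]: (((1 AND 0) XOR (NOT 1 AND 1)) XOR ((0 IMPLIES NOT 0) IMPLIES 1)) -> 1
  row 4 [0100]: (((0 AND 0) XOR (NOT 0 AND 0)) XOR ((0 IMPLIES NOT 1) IMPLIES 0)) -> 0
  row 5 [0101]: (((0 AND 0) XOR (NOT 0 AND 0)) XOR ((0 IMPLIES NOT 1) IMPLIES 0)) -> 0
  row 6 [0110]: (((1 AND 0) XOR (NOT 1 AND 1)) XOR ((0 IMPLIES NOT 1) IMPLIES 1)) -> 1
  row 7 [0111]: (((1 AND 0) XOR (NOT 1 AND 1)) XOR ((0 IMPLIES NOT 1) IMPLIES 1)) -> 1
  row 8 [1000]: (((0 AND 1) XOR (NOT 0 AND 0)) XOR ((1 IMPLIES NOT 0) IMPLIES 0)) -> 0
  row 9 [1001]: (((0 AND 1) XOR (NOT 0 AND 0)) XOR ((1 IMPLIES NOT 0) IMPLIES 0)) -> 0
  row 10 [1010]: (((1 AND 1) XOR (NOT 1 AND 1)) XOR ((1 IMPLIES NOT 0) IMPLIES 1)) -> 0
  row 11 [1011]: (((1 AND 1) XOR (NOT 1 AND 1)) XOR ((1 IMPLIES NOT 0) IMPLIES 1)) -> 0
  row 12 [1100]: (((0 AND 1) XOR (NOT 0 AND 0)) XOR ((1 IMPLIES NOT 1) IMPLIES 0)) -> 1
  row 13 [1101]: (((0 AND 1) XOR (NOT 0 AND 0)) XOR ((1 IMPLIES NOT 1) IMPLIES 0)) -> 1
  row 14 [1110]: (((1 AND 1) XOR (NOT 1 AND 1)) XOR ((1 IMPLIES NOT 1) IMPLIES 1)) -> 0
  row 15 [1111]: (((1 AND 1) XOR (NOT 1 AND 1)) XOR ((1 IMPLIES NOT 1) IMPLIES 1)) -> 0
Full result column, 4 rows per line (P1,P2 fixed per line; P3,P4 runs 00..11 left to right):
  rows 0-3 [P1,P2=00]: 0011  = hex 3
  rows 4-7 [P1,P2=01]: 0011  = hex 3
  rows 8-11 [P1,P2=10]: 0000  = hex 0
  rows 12-15 [P1,P2=11]: 1100  = hex C
Output column (row 0 .. row 15) = 0011001100001100
Output column grouped in 4s = 0011 0011 0000 1100 = 0x330C
Convert to decimal digit by digit (value = value*16 + digit):
  3 -> 3
  3*16 + 3 = 51
  51*16 + 0 = 816
  816*16 + 12 (C) = 13068
Decimal = 13068

13068


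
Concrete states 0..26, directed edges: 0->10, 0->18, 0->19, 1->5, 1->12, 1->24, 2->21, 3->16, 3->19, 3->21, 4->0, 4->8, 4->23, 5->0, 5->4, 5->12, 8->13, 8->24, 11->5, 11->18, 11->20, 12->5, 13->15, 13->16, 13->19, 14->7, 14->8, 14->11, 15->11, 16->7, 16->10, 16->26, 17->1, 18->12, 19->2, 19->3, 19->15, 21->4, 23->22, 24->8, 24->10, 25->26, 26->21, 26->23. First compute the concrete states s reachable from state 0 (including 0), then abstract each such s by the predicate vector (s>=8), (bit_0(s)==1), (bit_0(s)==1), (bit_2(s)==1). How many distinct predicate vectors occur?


BFS from 0:
Concrete reachable: {0, 2, 3, 4, 5, 7, 8, 10, 11, 12, 13, 15, 16, 18, 19, 20, 21, 22, 23, 24, 26}
Abstract via predicates (s>=8), (bit_0(s)==1), (bit_0(s)==1), (bit_2(s)==1):
  (0,0,0,0) <- {0, 2}
  (0,0,0,1) <- {4}
  (0,1,1,0) <- {3}
  (0,1,1,1) <- {5, 7}
  (1,0,0,0) <- {8, 10, 16, 18, 24, 26}
  (1,0,0,1) <- {12, 20, 22}
  (1,1,1,0) <- {11, 19}
  (1,1,1,1) <- {13, 15, 21, 23}
Distinct abstract states = 8

8


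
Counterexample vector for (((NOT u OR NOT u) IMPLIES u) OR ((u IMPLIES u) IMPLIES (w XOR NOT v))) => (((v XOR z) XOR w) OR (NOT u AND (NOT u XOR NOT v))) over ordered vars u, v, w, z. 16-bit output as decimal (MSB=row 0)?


F1 = (((NOT u OR NOT u) IMPLIES u) OR ((u IMPLIES u) IMPLIES (w XOR NOT v)))
F2 = (((v XOR z) XOR w) OR (NOT u AND (NOT u XOR NOT v)))
Counterexample to F1=>F2 is where F1=1 and F2=0.
Evaluate each row (bits = u,v,w,z, MSB first):
  row 0 [0000]: F1=1 F2=0 -> F1&~F2 -> 1
  row 1 [0001]: F1=1 F2=1 -> F1&~F2 -> 0
  row 2 [0010]: F1=0 F2=1 -> F1&~F2 -> 0
  row 3 [0011]: F1=0 F2=0 -> F1&~F2 -> 0
  row 4 [0100]: F1=0 F2=1 -> F1&~F2 -> 0
  row 5 [0101]: F1=0 F2=1 -> F1&~F2 -> 0
  row 6 [0110]: F1=1 F2=1 -> F1&~F2 -> 0
  row 7 [0111]: F1=1 F2=1 -> F1&~F2 -> 0
  row 8 [1000]: F1=1 F2=0 -> F1&~F2 -> 1
  row 9 [1001]: F1=1 F2=1 -> F1&~F2 -> 0
  row 10 [1010]: F1=1 F2=1 -> F1&~F2 -> 0
  row 11 [1011]: F1=1 F2=0 -> F1&~F2 -> 1
  row 12 [1100]: F1=1 F2=1 -> F1&~F2 -> 0
  row 13 [1101]: F1=1 F2=0 -> F1&~F2 -> 1
  row 14 [1110]: F1=1 F2=0 -> F1&~F2 -> 1
  row 15 [1111]: F1=1 F2=1 -> F1&~F2 -> 0
Full result column, 4 rows per line (u,v fixed per line; w,z runs 00..11 left to right):
  rows 0-3 [u,v=00]: 1000  = hex 8
  rows 4-7 [u,v=01]: 0000  = hex 0
  rows 8-11 [u,v=10]: 1001  = hex 9
  rows 12-15 [u,v=11]: 0110  = hex 6
Counterexample vector (row 0 .. row 15) = 1000000010010110
Output column grouped in 4s = 1000 0000 1001 0110 = 0x8096
Convert to decimal digit by digit (value = value*16 + digit):
  8 -> 8
  8*16 + 0 = 128
  128*16 + 9 = 2057
  2057*16 + 6 = 32918
Decimal = 32918

32918
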